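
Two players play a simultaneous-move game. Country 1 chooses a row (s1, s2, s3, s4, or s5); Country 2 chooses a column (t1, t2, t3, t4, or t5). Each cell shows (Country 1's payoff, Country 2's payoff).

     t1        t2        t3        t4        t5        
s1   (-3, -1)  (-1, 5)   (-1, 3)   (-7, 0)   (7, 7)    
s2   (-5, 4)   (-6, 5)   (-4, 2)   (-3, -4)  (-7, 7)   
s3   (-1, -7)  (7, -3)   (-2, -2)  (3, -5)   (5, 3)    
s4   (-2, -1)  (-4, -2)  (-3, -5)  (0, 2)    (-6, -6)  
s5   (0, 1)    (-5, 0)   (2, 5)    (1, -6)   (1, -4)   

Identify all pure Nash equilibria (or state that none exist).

Find each player's best response to every opponent strategy; NE are the intersections.
Country 1's best responses — vs t1: s5 (payoff 0); vs t2: s3 (payoff 7); vs t3: s5 (payoff 2); vs t4: s3 (payoff 3); vs t5: s1 (payoff 7).
Country 2's best responses — vs s1: t5 (payoff 7); vs s2: t5 (payoff 7); vs s3: t5 (payoff 3); vs s4: t4 (payoff 2); vs s5: t3 (payoff 5).
Mutual best responses occur at (s1, t5) and (s5, t3); at each, neither player gains by switching.

(s1, t5) and (s5, t3)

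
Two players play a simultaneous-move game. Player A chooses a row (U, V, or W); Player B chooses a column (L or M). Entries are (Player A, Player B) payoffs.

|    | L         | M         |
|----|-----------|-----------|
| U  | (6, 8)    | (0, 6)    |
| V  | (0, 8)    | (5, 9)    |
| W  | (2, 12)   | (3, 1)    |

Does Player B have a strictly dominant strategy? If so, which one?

A strategy is strictly dominant if it gives Player B a strictly higher payoff than every other strategy, against every choice by the opponent.
L is not dominant: against V, M gives 9 > 8.
M is not dominant: against U, L gives 8 > 6.
No single strategy is best against every opponent action.

None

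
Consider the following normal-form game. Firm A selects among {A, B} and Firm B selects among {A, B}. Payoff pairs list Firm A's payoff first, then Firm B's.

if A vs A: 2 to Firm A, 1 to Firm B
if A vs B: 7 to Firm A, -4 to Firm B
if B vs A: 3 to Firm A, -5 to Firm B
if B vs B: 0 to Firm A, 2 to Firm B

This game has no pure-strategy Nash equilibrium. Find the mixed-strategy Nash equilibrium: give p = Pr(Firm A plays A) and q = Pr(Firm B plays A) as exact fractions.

Each player's mixing probability is pinned down by making the *other* player indifferent.
Firm B indifferent between A and B: p·1 + (1−p)·(-5) = p·(-4) + (1−p)·2 ⟹ (-5) + 6p = 2 + (-6)p ⟹ p = 7/12.
Firm A indifferent between A and B: q·2 + (1−q)·7 = q·3 + (1−q)·0 ⟹ 7 + (-5)q = 0 + 3q ⟹ q = 7/8.

p = 7/12, q = 7/8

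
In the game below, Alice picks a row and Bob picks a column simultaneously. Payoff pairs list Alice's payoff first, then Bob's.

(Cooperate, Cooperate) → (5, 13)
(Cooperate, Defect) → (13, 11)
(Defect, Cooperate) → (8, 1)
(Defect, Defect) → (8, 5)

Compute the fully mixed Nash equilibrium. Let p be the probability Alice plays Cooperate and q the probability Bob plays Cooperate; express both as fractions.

Each player's mixing probability is pinned down by making the *other* player indifferent.
Bob indifferent between Cooperate and Defect: p·13 + (1−p)·1 = p·11 + (1−p)·5 ⟹ 1 + 12p = 5 + 6p ⟹ p = 2/3.
Alice indifferent between Cooperate and Defect: q·5 + (1−q)·13 = q·8 + (1−q)·8 ⟹ 13 + (-8)q = 8 + 0q ⟹ q = 5/8.

p = 2/3, q = 5/8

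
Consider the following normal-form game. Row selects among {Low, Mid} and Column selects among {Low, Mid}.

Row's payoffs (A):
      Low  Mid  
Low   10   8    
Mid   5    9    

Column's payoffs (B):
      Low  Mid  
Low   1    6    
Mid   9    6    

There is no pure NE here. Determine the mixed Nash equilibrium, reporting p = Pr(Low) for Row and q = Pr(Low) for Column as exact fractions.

p = 3/8, q = 1/6

Each player's mixing probability is pinned down by making the *other* player indifferent.
Column indifferent between Low and Mid: p·1 + (1−p)·9 = p·6 + (1−p)·6 ⟹ 9 + (-8)p = 6 + 0p ⟹ p = 3/8.
Row indifferent between Low and Mid: q·10 + (1−q)·8 = q·5 + (1−q)·9 ⟹ 8 + 2q = 9 + (-4)q ⟹ q = 1/6.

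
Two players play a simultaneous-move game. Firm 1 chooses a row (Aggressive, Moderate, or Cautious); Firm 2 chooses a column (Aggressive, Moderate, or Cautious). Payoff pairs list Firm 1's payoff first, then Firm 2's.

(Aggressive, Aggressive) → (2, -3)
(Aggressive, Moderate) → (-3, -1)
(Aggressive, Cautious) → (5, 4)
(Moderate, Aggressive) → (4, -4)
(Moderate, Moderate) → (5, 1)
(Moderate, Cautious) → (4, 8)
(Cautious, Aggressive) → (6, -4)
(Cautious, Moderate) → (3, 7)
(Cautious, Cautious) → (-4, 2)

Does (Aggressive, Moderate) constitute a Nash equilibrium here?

No

Holding Firm 2 at Moderate: Firm 1 gets -3 from Aggressive but could get 5 by switching to Moderate. Firm 1 has a profitable deviation.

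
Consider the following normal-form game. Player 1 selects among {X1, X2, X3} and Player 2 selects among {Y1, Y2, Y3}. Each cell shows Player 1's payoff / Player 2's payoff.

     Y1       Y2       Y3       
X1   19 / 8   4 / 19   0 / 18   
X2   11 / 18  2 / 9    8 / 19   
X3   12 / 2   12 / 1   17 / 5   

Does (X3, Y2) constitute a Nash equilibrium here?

No

Holding Player 2 at Y2: Player 1 gets 12 from X3, versus 4 from X1, 2 from X2. No profitable deviation for Player 1.
Holding Player 1 at X3: Player 2 gets 1 from Y2 but could get 5 by switching to Y3. Player 2 has a profitable deviation.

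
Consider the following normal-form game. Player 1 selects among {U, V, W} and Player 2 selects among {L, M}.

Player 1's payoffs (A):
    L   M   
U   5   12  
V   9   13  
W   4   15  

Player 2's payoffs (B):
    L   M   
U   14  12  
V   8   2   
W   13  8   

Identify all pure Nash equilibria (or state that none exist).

A profile is a Nash equilibrium when each player is best-responding to the other.
Player 1's best responses — vs L: V (payoff 9); vs M: W (payoff 15).
Player 2's best responses — vs U: L (payoff 14); vs V: L (payoff 8); vs W: L (payoff 13).
The only mutual best response is (V, L); neither player gains by switching there.

(V, L)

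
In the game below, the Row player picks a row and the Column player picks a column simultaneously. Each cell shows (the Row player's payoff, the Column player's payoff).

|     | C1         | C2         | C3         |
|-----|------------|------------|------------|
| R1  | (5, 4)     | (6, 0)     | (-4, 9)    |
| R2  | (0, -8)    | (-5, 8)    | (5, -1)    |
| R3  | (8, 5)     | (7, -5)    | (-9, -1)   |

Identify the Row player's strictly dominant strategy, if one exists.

None

Check whether one of the Row player's strategies beats all alternatives regardless of what the opponent does.
R1 is not dominant: against C1, R3 gives 8 > 5.
R2 is not dominant: against C1, R1 gives 5 > 0.
R3 is not dominant: against C3, R1 gives -4 > -9.
No single strategy is best against every opponent action.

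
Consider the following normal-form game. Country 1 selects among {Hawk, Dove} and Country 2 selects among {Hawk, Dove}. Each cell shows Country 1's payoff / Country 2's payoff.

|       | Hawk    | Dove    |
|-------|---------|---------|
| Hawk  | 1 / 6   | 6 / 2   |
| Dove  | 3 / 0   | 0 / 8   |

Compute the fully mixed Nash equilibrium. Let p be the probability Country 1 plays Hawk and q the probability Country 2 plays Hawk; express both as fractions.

Each player's mixing probability is pinned down by making the *other* player indifferent.
Country 2 indifferent between Hawk and Dove: p·6 + (1−p)·0 = p·2 + (1−p)·8 ⟹ 0 + 6p = 8 + (-6)p ⟹ p = 2/3.
Country 1 indifferent between Hawk and Dove: q·1 + (1−q)·6 = q·3 + (1−q)·0 ⟹ 6 + (-5)q = 0 + 3q ⟹ q = 3/4.

p = 2/3, q = 3/4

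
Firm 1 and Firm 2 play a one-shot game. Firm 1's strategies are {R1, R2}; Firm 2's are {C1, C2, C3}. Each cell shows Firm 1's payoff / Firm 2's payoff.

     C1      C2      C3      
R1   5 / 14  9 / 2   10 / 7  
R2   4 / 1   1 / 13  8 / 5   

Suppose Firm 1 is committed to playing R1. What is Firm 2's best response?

C1

With Firm 1 fixed at R1, Firm 2's payoffs are: C1 → 14, C2 → 2, C3 → 7.
The maximum is 14, achieved by C1.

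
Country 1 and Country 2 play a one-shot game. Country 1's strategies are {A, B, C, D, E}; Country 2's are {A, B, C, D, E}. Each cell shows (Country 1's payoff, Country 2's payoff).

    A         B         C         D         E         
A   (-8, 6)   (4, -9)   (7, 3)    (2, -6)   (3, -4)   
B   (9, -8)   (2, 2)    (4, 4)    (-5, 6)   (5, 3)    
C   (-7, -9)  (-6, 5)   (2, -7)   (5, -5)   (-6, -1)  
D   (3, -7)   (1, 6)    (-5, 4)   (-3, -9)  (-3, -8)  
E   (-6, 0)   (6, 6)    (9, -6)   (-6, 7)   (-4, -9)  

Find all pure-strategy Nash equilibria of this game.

Check mutual best responses: a cell is a NE iff neither player can gain by unilaterally deviating.
Country 1's best responses — vs A: B (payoff 9); vs B: E (payoff 6); vs C: E (payoff 9); vs D: C (payoff 5); vs E: B (payoff 5).
Country 2's best responses — vs A: A (payoff 6); vs B: D (payoff 6); vs C: B (payoff 5); vs D: B (payoff 6); vs E: D (payoff 7).
No cell has both players best-responding. For instance, Country 1's best reply to C is E, but against E Country 2 prefers D over C.

No pure-strategy Nash equilibrium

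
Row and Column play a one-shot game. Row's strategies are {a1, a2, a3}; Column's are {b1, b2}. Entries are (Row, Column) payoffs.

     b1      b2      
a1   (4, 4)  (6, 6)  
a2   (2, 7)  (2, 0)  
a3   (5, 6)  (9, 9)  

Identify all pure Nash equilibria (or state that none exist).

Find each player's best response to every opponent strategy; NE are the intersections.
Row's best responses — vs b1: a3 (payoff 5); vs b2: a3 (payoff 9).
Column's best responses — vs a1: b2 (payoff 6); vs a2: b1 (payoff 7); vs a3: b2 (payoff 9).
The only mutual best response is (a3, b2); neither player gains by switching there.

(a3, b2)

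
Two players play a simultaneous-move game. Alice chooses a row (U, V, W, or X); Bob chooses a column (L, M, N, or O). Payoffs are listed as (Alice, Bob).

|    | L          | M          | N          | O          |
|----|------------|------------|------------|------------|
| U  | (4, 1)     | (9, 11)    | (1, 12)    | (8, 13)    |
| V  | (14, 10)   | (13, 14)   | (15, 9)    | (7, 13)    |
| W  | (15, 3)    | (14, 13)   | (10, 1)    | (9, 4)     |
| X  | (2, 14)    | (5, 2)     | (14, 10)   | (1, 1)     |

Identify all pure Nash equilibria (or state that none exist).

Find each player's best response to every opponent strategy; NE are the intersections.
Alice's best responses — vs L: W (payoff 15); vs M: W (payoff 14); vs N: V (payoff 15); vs O: W (payoff 9).
Bob's best responses — vs U: O (payoff 13); vs V: M (payoff 14); vs W: M (payoff 13); vs X: L (payoff 14).
The only mutual best response is (W, M); neither player gains by switching there.

(W, M)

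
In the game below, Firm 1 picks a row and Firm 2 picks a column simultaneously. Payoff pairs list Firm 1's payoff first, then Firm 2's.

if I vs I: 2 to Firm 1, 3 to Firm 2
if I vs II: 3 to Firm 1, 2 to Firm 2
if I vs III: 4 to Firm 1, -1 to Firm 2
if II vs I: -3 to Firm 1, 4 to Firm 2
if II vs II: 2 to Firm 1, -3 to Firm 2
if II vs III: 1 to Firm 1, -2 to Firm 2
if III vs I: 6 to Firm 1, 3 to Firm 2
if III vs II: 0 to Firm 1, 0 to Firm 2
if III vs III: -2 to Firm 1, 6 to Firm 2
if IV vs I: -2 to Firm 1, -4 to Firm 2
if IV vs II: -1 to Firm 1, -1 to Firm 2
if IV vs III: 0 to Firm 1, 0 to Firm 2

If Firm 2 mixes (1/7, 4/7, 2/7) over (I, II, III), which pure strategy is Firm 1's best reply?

I

Firm 1's best reply maximizes expected payoff against the mix.
I: (1/7)·2 + (4/7)·3 + (2/7)·4 = 22/7
II: (1/7)·(-3) + (4/7)·2 + (2/7)·1 = 1
III: (1/7)·6 + (4/7)·0 + (2/7)·(-2) = 2/7
IV: (1/7)·(-2) + (4/7)·(-1) + (2/7)·0 = -6/7
Highest expected payoff is 22/7, from I.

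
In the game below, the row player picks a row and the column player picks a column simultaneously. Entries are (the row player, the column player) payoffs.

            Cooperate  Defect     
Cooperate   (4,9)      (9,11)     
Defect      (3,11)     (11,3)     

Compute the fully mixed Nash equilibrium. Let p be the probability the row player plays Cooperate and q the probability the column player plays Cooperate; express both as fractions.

Each player's mixing probability is pinned down by making the *other* player indifferent.
The column player indifferent between Cooperate and Defect: p·9 + (1−p)·11 = p·11 + (1−p)·3 ⟹ 11 + (-2)p = 3 + 8p ⟹ p = 4/5.
The row player indifferent between Cooperate and Defect: q·4 + (1−q)·9 = q·3 + (1−q)·11 ⟹ 9 + (-5)q = 11 + (-8)q ⟹ q = 2/3.

p = 4/5, q = 2/3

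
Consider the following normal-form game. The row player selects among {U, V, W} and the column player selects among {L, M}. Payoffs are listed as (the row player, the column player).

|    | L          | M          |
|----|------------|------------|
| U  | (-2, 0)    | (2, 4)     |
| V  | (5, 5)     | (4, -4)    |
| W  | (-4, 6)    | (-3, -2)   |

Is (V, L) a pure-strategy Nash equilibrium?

Holding the column player at L: the row player gets 5 from V, versus -2 from U, -4 from W. No profitable deviation for the row player.
Holding the row player at V: the column player gets 5 from L, versus -4 from M. No profitable deviation for the column player either.

Yes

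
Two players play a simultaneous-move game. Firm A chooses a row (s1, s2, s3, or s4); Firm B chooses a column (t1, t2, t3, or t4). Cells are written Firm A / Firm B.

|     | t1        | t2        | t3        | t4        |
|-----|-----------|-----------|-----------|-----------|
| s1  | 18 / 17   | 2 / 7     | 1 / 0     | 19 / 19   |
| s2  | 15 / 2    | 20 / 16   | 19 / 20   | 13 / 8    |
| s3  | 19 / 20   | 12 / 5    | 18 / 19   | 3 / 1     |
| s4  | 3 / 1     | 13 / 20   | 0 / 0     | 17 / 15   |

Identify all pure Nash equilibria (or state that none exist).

Check mutual best responses: a cell is a NE iff neither player can gain by unilaterally deviating.
Firm A's best responses — vs t1: s3 (payoff 19); vs t2: s2 (payoff 20); vs t3: s2 (payoff 19); vs t4: s1 (payoff 19).
Firm B's best responses — vs s1: t4 (payoff 19); vs s2: t3 (payoff 20); vs s3: t1 (payoff 20); vs s4: t2 (payoff 20).
Mutual best responses occur at (s1, t4), (s2, t3), and (s3, t1); at each, neither player gains by switching.

(s1, t4), (s2, t3), and (s3, t1)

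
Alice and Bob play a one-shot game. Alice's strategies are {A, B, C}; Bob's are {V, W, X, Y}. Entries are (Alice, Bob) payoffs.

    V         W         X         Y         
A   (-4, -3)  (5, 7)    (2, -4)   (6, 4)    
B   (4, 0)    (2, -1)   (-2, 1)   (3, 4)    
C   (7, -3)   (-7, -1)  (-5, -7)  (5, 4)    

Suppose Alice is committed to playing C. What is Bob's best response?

With Alice fixed at C, Bob's payoffs are: V → -3, W → -1, X → -7, Y → 4.
The maximum is 4, achieved by Y.

Y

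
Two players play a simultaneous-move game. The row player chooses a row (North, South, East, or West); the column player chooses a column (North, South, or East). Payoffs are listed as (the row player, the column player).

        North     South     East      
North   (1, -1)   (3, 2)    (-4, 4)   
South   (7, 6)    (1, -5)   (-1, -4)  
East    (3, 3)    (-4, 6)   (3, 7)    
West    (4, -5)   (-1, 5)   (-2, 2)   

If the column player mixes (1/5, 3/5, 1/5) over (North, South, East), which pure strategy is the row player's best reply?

South

The row player's best reply maximizes expected payoff against the mix.
North: (1/5)·1 + (3/5)·3 + (1/5)·(-4) = 6/5
South: (1/5)·7 + (3/5)·1 + (1/5)·(-1) = 9/5
East: (1/5)·3 + (3/5)·(-4) + (1/5)·3 = -6/5
West: (1/5)·4 + (3/5)·(-1) + (1/5)·(-2) = -1/5
Highest expected payoff is 9/5, from South.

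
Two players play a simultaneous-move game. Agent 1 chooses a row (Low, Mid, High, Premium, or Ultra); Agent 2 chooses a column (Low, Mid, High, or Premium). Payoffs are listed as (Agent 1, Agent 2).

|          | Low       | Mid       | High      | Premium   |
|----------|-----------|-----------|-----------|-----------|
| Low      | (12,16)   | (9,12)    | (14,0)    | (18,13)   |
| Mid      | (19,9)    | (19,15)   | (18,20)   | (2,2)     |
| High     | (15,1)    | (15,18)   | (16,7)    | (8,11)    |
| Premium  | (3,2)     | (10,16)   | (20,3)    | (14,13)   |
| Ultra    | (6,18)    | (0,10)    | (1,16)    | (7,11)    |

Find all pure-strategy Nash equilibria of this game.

A profile is a Nash equilibrium when each player is best-responding to the other.
Agent 1's best responses — vs Low: Mid (payoff 19); vs Mid: Mid (payoff 19); vs High: Premium (payoff 20); vs Premium: Low (payoff 18).
Agent 2's best responses — vs Low: Low (payoff 16); vs Mid: High (payoff 20); vs High: Mid (payoff 18); vs Premium: Mid (payoff 16); vs Ultra: Low (payoff 18).
No cell has both players best-responding. For instance, Agent 1's best reply to Premium is Low, but against Low Agent 2 prefers Low over Premium.

None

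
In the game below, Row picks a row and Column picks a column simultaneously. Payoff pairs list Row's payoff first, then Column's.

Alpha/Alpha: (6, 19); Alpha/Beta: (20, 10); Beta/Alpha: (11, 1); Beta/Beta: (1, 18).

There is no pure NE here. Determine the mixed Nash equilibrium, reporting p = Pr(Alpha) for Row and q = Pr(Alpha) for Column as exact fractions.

p = 17/26, q = 19/24

Each player's mixing probability is pinned down by making the *other* player indifferent.
Column indifferent between Alpha and Beta: p·19 + (1−p)·1 = p·10 + (1−p)·18 ⟹ 1 + 18p = 18 + (-8)p ⟹ p = 17/26.
Row indifferent between Alpha and Beta: q·6 + (1−q)·20 = q·11 + (1−q)·1 ⟹ 20 + (-14)q = 1 + 10q ⟹ q = 19/24.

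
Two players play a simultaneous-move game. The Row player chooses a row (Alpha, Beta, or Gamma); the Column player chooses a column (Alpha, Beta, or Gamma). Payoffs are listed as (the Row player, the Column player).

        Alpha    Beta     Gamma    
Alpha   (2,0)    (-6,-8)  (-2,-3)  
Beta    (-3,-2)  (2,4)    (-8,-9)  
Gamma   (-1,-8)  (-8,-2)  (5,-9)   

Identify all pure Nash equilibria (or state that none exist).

Find each player's best response to every opponent strategy; NE are the intersections.
The Row player's best responses — vs Alpha: Alpha (payoff 2); vs Beta: Beta (payoff 2); vs Gamma: Gamma (payoff 5).
The Column player's best responses — vs Alpha: Alpha (payoff 0); vs Beta: Beta (payoff 4); vs Gamma: Beta (payoff -2).
Mutual best responses occur at (Alpha, Alpha) and (Beta, Beta); at each, neither player gains by switching.

(Alpha, Alpha) and (Beta, Beta)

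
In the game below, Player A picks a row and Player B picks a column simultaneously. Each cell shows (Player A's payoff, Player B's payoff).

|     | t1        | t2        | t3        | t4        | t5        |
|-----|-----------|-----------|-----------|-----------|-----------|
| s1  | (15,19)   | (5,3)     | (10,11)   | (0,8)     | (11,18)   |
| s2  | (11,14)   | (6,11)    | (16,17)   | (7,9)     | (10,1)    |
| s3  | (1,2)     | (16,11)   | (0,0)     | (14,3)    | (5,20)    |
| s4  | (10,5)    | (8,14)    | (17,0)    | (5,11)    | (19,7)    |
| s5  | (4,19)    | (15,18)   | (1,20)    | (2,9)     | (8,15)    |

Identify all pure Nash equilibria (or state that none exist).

A profile is a Nash equilibrium when each player is best-responding to the other.
Player A's best responses — vs t1: s1 (payoff 15); vs t2: s3 (payoff 16); vs t3: s4 (payoff 17); vs t4: s3 (payoff 14); vs t5: s4 (payoff 19).
Player B's best responses — vs s1: t1 (payoff 19); vs s2: t3 (payoff 17); vs s3: t5 (payoff 20); vs s4: t2 (payoff 14); vs s5: t3 (payoff 20).
The only mutual best response is (s1, t1); neither player gains by switching there.

(s1, t1)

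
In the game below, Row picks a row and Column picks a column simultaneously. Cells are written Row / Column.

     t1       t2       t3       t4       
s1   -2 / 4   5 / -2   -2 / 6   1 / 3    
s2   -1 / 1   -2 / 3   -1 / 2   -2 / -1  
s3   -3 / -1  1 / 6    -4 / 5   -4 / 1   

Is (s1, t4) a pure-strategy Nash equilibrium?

No

Holding Column at t4: Row gets 1 from s1, versus -2 from s2, -4 from s3. No profitable deviation for Row.
Holding Row at s1: Column gets 3 from t4 but could get 6 by switching to t3. Column has a profitable deviation.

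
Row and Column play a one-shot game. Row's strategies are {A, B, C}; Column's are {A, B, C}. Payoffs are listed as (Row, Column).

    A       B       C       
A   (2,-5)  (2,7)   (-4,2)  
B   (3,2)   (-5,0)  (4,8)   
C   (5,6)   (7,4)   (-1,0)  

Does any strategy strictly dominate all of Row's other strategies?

Check whether one of Row's strategies beats all alternatives regardless of what the opponent does.
A is not dominant: against A, B gives 3 > 2.
B is not dominant: against A, C gives 5 > 3.
C is not dominant: against C, B gives 4 > -1.
No single strategy is best against every opponent action.

None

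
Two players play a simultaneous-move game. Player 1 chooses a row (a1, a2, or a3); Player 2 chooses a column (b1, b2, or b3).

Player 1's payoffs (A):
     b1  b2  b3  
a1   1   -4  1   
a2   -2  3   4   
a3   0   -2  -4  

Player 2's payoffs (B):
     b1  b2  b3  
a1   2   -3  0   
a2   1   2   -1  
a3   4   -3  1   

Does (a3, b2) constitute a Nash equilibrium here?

Holding Player 2 at b2: Player 1 gets -2 from a3 but could get 3 by switching to a2. Player 1 has a profitable deviation.

No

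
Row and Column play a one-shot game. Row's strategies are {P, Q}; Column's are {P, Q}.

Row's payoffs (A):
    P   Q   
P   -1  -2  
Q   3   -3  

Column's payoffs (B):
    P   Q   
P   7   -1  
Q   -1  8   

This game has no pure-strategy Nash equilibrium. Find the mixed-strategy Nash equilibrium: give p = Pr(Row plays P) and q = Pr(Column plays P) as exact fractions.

p = 9/17, q = 1/5

Each player's mixing probability is pinned down by making the *other* player indifferent.
Column indifferent between P and Q: p·7 + (1−p)·(-1) = p·(-1) + (1−p)·8 ⟹ (-1) + 8p = 8 + (-9)p ⟹ p = 9/17.
Row indifferent between P and Q: q·(-1) + (1−q)·(-2) = q·3 + (1−q)·(-3) ⟹ (-2) + 1q = (-3) + 6q ⟹ q = 1/5.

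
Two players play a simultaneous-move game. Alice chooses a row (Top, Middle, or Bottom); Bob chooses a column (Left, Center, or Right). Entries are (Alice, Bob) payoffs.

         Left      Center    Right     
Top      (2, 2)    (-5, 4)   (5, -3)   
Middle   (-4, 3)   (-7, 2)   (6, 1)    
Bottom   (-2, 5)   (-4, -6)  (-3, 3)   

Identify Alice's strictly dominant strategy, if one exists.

A strategy is strictly dominant if it gives Alice a strictly higher payoff than every other strategy, against every choice by the opponent.
Top is not dominant: against Center, Bottom gives -4 > -5.
Middle is not dominant: against Left, Top gives 2 > -4.
Bottom is not dominant: against Left, Top gives 2 > -2.
No single strategy is best against every opponent action.

No strictly dominant strategy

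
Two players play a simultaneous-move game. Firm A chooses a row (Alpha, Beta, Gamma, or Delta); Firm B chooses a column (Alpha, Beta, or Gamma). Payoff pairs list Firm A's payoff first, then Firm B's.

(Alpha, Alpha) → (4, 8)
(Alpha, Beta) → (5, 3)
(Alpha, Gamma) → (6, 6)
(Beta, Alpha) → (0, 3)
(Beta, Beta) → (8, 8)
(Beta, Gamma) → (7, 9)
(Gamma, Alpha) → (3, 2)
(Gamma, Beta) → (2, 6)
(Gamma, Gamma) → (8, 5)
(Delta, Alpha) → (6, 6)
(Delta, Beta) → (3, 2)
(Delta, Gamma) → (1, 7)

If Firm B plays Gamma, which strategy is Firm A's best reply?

With Firm B fixed at Gamma, Firm A's payoffs are: Alpha → 6, Beta → 7, Gamma → 8, Delta → 1.
The maximum is 8, achieved by Gamma.

Gamma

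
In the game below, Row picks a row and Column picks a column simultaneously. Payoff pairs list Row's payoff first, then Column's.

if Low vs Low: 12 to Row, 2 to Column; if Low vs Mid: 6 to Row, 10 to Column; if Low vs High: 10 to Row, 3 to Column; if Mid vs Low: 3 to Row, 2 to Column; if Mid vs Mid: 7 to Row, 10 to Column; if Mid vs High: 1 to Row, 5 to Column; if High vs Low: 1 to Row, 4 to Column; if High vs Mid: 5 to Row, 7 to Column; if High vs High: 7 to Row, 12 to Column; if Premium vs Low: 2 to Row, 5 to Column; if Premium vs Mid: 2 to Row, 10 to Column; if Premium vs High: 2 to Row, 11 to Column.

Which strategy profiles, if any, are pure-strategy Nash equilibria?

(Mid, Mid)

Find each player's best response to every opponent strategy; NE are the intersections.
Row's best responses — vs Low: Low (payoff 12); vs Mid: Mid (payoff 7); vs High: Low (payoff 10).
Column's best responses — vs Low: Mid (payoff 10); vs Mid: Mid (payoff 10); vs High: High (payoff 12); vs Premium: High (payoff 11).
The only mutual best response is (Mid, Mid); neither player gains by switching there.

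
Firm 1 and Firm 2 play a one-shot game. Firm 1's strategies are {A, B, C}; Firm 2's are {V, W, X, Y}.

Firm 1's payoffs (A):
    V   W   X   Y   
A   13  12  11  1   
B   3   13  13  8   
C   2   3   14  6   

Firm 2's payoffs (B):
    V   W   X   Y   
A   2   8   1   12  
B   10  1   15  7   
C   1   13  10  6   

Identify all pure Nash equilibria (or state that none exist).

None

Find each player's best response to every opponent strategy; NE are the intersections.
Firm 1's best responses — vs V: A (payoff 13); vs W: B (payoff 13); vs X: C (payoff 14); vs Y: B (payoff 8).
Firm 2's best responses — vs A: Y (payoff 12); vs B: X (payoff 15); vs C: W (payoff 13).
No cell has both players best-responding. For instance, Firm 1's best reply to V is A, but against A Firm 2 prefers Y over V.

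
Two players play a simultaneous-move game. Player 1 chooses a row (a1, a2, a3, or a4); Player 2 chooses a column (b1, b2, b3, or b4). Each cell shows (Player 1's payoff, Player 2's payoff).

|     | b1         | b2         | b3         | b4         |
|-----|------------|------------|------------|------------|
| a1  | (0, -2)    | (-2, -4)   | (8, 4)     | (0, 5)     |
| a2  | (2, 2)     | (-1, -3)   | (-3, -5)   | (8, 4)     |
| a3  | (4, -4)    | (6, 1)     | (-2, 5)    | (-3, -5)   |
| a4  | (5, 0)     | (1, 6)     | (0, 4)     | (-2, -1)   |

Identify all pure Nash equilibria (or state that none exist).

(a2, b4)

Check mutual best responses: a cell is a NE iff neither player can gain by unilaterally deviating.
Player 1's best responses — vs b1: a4 (payoff 5); vs b2: a3 (payoff 6); vs b3: a1 (payoff 8); vs b4: a2 (payoff 8).
Player 2's best responses — vs a1: b4 (payoff 5); vs a2: b4 (payoff 4); vs a3: b3 (payoff 5); vs a4: b2 (payoff 6).
The only mutual best response is (a2, b4); neither player gains by switching there.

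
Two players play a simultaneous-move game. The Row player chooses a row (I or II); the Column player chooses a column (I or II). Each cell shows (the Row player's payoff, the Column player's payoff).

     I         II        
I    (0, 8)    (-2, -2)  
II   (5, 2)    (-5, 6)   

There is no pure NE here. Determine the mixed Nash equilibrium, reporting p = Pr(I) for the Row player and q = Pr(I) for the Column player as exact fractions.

Each player's mixing probability is pinned down by making the *other* player indifferent.
The Column player indifferent between I and II: p·8 + (1−p)·2 = p·(-2) + (1−p)·6 ⟹ 2 + 6p = 6 + (-8)p ⟹ p = 2/7.
The Row player indifferent between I and II: q·0 + (1−q)·(-2) = q·5 + (1−q)·(-5) ⟹ (-2) + 2q = (-5) + 10q ⟹ q = 3/8.

p = 2/7, q = 3/8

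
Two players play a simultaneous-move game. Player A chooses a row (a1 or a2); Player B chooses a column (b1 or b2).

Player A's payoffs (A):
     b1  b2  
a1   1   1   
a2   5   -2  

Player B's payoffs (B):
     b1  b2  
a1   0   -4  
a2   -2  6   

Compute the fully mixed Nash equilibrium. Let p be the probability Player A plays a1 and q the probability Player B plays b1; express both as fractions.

p = 2/3, q = 3/7

In a mixed NE each player is indifferent between their pure strategies, so the opponent's mix sets the indifference.
Player B indifferent between b1 and b2: p·0 + (1−p)·(-2) = p·(-4) + (1−p)·6 ⟹ (-2) + 2p = 6 + (-10)p ⟹ p = 2/3.
Player A indifferent between a1 and a2: q·1 + (1−q)·1 = q·5 + (1−q)·(-2) ⟹ 1 + 0q = (-2) + 7q ⟹ q = 3/7.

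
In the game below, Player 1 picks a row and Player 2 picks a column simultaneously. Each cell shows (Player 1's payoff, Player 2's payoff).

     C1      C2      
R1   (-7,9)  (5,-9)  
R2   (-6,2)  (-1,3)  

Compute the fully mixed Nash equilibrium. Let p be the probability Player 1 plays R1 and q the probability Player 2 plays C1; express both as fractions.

In a mixed NE each player is indifferent between their pure strategies, so the opponent's mix sets the indifference.
Player 2 indifferent between C1 and C2: p·9 + (1−p)·2 = p·(-9) + (1−p)·3 ⟹ 2 + 7p = 3 + (-12)p ⟹ p = 1/19.
Player 1 indifferent between R1 and R2: q·(-7) + (1−q)·5 = q·(-6) + (1−q)·(-1) ⟹ 5 + (-12)q = (-1) + (-5)q ⟹ q = 6/7.

p = 1/19, q = 6/7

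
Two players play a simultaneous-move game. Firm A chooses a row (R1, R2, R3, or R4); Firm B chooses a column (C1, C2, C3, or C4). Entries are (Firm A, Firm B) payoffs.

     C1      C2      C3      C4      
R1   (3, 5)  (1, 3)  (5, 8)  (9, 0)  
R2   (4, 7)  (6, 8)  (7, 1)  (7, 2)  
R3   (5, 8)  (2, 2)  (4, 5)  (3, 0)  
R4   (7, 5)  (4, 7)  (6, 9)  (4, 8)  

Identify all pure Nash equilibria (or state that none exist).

Find each player's best response to every opponent strategy; NE are the intersections.
Firm A's best responses — vs C1: R4 (payoff 7); vs C2: R2 (payoff 6); vs C3: R2 (payoff 7); vs C4: R1 (payoff 9).
Firm B's best responses — vs R1: C3 (payoff 8); vs R2: C2 (payoff 8); vs R3: C1 (payoff 8); vs R4: C3 (payoff 9).
The only mutual best response is (R2, C2); neither player gains by switching there.

(R2, C2)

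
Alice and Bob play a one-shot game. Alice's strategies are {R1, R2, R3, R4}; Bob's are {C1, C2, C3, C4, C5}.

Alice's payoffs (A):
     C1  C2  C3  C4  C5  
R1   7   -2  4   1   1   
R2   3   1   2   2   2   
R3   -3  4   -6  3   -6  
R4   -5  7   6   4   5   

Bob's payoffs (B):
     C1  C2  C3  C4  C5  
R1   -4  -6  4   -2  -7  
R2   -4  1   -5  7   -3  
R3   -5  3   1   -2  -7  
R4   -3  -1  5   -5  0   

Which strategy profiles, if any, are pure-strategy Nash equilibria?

(R4, C3)

A profile is a Nash equilibrium when each player is best-responding to the other.
Alice's best responses — vs C1: R1 (payoff 7); vs C2: R4 (payoff 7); vs C3: R4 (payoff 6); vs C4: R4 (payoff 4); vs C5: R4 (payoff 5).
Bob's best responses — vs R1: C3 (payoff 4); vs R2: C4 (payoff 7); vs R3: C2 (payoff 3); vs R4: C3 (payoff 5).
The only mutual best response is (R4, C3); neither player gains by switching there.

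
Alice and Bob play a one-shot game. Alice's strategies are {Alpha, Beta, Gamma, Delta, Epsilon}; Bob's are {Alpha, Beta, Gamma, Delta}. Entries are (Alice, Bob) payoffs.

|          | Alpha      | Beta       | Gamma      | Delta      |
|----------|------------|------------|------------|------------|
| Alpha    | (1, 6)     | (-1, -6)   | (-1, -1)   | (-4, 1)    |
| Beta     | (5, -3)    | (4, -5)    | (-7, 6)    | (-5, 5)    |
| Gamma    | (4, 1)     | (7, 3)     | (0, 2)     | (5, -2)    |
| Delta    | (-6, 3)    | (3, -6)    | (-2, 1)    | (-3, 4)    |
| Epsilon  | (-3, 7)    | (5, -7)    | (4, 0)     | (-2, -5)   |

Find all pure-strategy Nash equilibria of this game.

A profile is a Nash equilibrium when each player is best-responding to the other.
Alice's best responses — vs Alpha: Beta (payoff 5); vs Beta: Gamma (payoff 7); vs Gamma: Epsilon (payoff 4); vs Delta: Gamma (payoff 5).
Bob's best responses — vs Alpha: Alpha (payoff 6); vs Beta: Gamma (payoff 6); vs Gamma: Beta (payoff 3); vs Delta: Delta (payoff 4); vs Epsilon: Alpha (payoff 7).
The only mutual best response is (Gamma, Beta); neither player gains by switching there.

(Gamma, Beta)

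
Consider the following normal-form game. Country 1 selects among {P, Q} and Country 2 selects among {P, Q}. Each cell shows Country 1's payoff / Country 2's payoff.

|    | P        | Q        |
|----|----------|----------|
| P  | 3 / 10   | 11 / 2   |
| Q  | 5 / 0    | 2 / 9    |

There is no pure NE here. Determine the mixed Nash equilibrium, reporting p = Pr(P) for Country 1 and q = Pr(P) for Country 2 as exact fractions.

p = 9/17, q = 9/11

In a mixed NE each player is indifferent between their pure strategies, so the opponent's mix sets the indifference.
Country 2 indifferent between P and Q: p·10 + (1−p)·0 = p·2 + (1−p)·9 ⟹ 0 + 10p = 9 + (-7)p ⟹ p = 9/17.
Country 1 indifferent between P and Q: q·3 + (1−q)·11 = q·5 + (1−q)·2 ⟹ 11 + (-8)q = 2 + 3q ⟹ q = 9/11.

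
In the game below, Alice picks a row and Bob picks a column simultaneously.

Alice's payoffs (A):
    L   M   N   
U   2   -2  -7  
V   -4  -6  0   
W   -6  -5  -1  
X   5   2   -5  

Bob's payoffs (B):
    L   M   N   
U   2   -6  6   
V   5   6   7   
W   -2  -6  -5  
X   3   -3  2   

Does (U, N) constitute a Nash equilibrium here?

Holding Bob at N: Alice gets -7 from U but could get 0 by switching to V. Alice has a profitable deviation.

No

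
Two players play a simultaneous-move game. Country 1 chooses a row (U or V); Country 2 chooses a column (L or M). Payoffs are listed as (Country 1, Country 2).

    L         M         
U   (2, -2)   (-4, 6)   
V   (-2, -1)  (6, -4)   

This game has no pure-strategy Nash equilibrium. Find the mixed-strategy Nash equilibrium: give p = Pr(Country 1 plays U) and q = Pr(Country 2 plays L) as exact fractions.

Each player's mixing probability is pinned down by making the *other* player indifferent.
Country 2 indifferent between L and M: p·(-2) + (1−p)·(-1) = p·6 + (1−p)·(-4) ⟹ (-1) + (-1)p = (-4) + 10p ⟹ p = 3/11.
Country 1 indifferent between U and V: q·2 + (1−q)·(-4) = q·(-2) + (1−q)·6 ⟹ (-4) + 6q = 6 + (-8)q ⟹ q = 5/7.

p = 3/11, q = 5/7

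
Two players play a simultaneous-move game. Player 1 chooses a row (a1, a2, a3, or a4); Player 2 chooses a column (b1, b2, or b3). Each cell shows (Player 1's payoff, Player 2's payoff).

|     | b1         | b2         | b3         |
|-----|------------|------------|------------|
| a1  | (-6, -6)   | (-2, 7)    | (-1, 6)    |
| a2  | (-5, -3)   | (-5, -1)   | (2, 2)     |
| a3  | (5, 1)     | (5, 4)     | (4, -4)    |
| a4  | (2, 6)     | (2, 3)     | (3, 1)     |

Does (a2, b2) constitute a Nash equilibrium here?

Holding Player 2 at b2: Player 1 gets -5 from a2 but could get 5 by switching to a3. Player 1 has a profitable deviation.

No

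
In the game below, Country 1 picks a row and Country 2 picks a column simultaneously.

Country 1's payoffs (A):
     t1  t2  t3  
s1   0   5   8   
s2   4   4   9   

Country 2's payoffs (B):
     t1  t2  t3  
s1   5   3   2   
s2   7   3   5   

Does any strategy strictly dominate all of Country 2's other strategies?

A strategy is strictly dominant if it gives Country 2 a strictly higher payoff than every other strategy, against every choice by the opponent.
t1 strictly dominates: vs s1: 5 > each of {3, 2}; vs s2: 7 > each of {3, 5}.

t1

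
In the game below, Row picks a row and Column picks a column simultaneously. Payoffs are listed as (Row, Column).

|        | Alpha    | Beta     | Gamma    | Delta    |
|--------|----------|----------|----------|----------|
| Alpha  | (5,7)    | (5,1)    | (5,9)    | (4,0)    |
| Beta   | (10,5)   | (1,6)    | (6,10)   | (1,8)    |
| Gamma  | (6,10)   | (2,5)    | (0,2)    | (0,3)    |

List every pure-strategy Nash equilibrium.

A profile is a Nash equilibrium when each player is best-responding to the other.
Row's best responses — vs Alpha: Beta (payoff 10); vs Beta: Alpha (payoff 5); vs Gamma: Beta (payoff 6); vs Delta: Alpha (payoff 4).
Column's best responses — vs Alpha: Gamma (payoff 9); vs Beta: Gamma (payoff 10); vs Gamma: Alpha (payoff 10).
The only mutual best response is (Beta, Gamma); neither player gains by switching there.

(Beta, Gamma)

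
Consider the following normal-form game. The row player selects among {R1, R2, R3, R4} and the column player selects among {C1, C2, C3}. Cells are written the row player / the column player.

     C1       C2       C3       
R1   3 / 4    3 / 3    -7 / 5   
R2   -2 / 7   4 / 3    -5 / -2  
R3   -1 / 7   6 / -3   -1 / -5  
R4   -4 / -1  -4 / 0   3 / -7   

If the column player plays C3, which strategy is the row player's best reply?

With the column player fixed at C3, the row player's payoffs are: R1 → -7, R2 → -5, R3 → -1, R4 → 3.
The maximum is 3, achieved by R4.

R4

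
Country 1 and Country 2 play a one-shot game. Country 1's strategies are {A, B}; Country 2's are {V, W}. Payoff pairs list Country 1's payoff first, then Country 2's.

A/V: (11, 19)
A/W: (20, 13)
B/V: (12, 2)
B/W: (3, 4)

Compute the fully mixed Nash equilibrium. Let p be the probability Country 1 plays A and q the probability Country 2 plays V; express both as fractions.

In a mixed NE each player is indifferent between their pure strategies, so the opponent's mix sets the indifference.
Country 2 indifferent between V and W: p·19 + (1−p)·2 = p·13 + (1−p)·4 ⟹ 2 + 17p = 4 + 9p ⟹ p = 1/4.
Country 1 indifferent between A and B: q·11 + (1−q)·20 = q·12 + (1−q)·3 ⟹ 20 + (-9)q = 3 + 9q ⟹ q = 17/18.

p = 1/4, q = 17/18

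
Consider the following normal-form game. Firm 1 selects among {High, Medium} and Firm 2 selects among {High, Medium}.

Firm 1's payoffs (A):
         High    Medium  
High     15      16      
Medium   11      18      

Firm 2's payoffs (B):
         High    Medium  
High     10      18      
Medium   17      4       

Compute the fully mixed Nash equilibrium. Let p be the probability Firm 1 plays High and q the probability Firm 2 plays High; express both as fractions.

In a mixed NE each player is indifferent between their pure strategies, so the opponent's mix sets the indifference.
Firm 2 indifferent between High and Medium: p·10 + (1−p)·17 = p·18 + (1−p)·4 ⟹ 17 + (-7)p = 4 + 14p ⟹ p = 13/21.
Firm 1 indifferent between High and Medium: q·15 + (1−q)·16 = q·11 + (1−q)·18 ⟹ 16 + (-1)q = 18 + (-7)q ⟹ q = 1/3.

p = 13/21, q = 1/3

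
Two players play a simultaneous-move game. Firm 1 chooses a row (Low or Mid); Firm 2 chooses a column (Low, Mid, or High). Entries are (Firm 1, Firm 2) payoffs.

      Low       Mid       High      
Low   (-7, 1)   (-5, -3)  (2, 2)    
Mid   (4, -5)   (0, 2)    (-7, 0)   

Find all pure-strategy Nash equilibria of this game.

(Low, High) and (Mid, Mid)

A profile is a Nash equilibrium when each player is best-responding to the other.
Firm 1's best responses — vs Low: Mid (payoff 4); vs Mid: Mid (payoff 0); vs High: Low (payoff 2).
Firm 2's best responses — vs Low: High (payoff 2); vs Mid: Mid (payoff 2).
Mutual best responses occur at (Low, High) and (Mid, Mid); at each, neither player gains by switching.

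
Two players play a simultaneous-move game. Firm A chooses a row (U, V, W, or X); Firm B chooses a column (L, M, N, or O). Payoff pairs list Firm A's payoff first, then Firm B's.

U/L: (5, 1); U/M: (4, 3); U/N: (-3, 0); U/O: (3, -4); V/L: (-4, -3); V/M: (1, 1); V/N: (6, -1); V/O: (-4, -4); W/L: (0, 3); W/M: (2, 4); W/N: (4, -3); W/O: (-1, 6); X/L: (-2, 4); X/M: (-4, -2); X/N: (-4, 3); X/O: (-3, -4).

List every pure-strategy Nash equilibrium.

Check mutual best responses: a cell is a NE iff neither player can gain by unilaterally deviating.
Firm A's best responses — vs L: U (payoff 5); vs M: U (payoff 4); vs N: V (payoff 6); vs O: U (payoff 3).
Firm B's best responses — vs U: M (payoff 3); vs V: M (payoff 1); vs W: O (payoff 6); vs X: L (payoff 4).
The only mutual best response is (U, M); neither player gains by switching there.

(U, M)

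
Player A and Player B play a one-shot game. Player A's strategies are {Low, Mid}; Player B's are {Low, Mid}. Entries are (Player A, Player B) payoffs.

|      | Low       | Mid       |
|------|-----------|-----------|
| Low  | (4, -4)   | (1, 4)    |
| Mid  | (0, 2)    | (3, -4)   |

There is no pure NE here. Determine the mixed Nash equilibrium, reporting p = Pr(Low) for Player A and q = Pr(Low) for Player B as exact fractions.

In a mixed NE each player is indifferent between their pure strategies, so the opponent's mix sets the indifference.
Player B indifferent between Low and Mid: p·(-4) + (1−p)·2 = p·4 + (1−p)·(-4) ⟹ 2 + (-6)p = (-4) + 8p ⟹ p = 3/7.
Player A indifferent between Low and Mid: q·4 + (1−q)·1 = q·0 + (1−q)·3 ⟹ 1 + 3q = 3 + (-3)q ⟹ q = 1/3.

p = 3/7, q = 1/3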